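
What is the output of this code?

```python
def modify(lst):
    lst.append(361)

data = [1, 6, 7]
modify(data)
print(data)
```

Key concept: function modifies passed list.
Step by step:
`data = [1, 6, 7]` → data = [1, 6, 7]
`modify(data)` → data = [1, 6, 7, 361]
`print(data)` → prints [1, 6, 7, 361]

Answer: [1, 6, 7, 361]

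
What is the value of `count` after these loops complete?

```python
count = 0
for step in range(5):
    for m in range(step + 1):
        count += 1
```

Triangle: 1 + 2 + ... + 5
`count` takes the values: 0 → 1 → 2 → 3 → 4 → 5 → 6 → 7 → 8 → 9 → 10 → 11 → 12 → 13 → 14 → 15

Answer: 15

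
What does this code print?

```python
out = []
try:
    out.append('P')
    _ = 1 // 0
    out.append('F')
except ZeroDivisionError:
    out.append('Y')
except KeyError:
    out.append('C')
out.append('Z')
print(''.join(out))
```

Execution trace: 'P' (try body) → 'Y' (except ZeroDivisionError) → 'Z' (after the try/except). Output: PYZ

Answer: PYZ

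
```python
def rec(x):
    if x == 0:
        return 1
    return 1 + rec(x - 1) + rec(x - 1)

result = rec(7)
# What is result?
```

rec(x) = 1 + 2·rec(x-1), rec(0)=1. Closed form: (1+1)·2^7 - 1 = 255.

Answer: 255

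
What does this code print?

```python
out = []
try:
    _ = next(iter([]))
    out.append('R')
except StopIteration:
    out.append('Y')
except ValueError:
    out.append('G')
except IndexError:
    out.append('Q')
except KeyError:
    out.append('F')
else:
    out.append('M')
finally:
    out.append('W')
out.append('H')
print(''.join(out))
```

Execution trace: 'Y' (except StopIteration) → 'W' (finally) → 'H' (after the try/except). Output: YWH

Answer: YWH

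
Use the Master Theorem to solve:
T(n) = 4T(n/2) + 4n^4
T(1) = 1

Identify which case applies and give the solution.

a=4, b=2, f(n)=4n^4. log_2(4) = 2. Since c=4 > 2 and the regularity condition holds (4(n/2)^4 = (4/2^4)n^4 with 4/2^4 < 1), Case 3 applies: T(n) = Θ(f(n)) = O(n^4).

Answer: O(n^4) - Case 3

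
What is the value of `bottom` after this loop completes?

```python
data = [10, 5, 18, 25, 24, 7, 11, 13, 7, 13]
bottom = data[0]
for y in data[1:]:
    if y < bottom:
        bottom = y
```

Minimum of [10, 5, 18, 25, 24, 7, 11, 13, 7, 13]
`bottom` takes the values: 10 → 5

Answer: 5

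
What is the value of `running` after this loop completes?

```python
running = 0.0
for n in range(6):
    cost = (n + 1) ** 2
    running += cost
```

Sum of squared losses 1² + 2² + ... + 6²
`running` takes the values: 0.0 → 1.0 → 5.0 → 14.0 → 30.0 → 55.0 → 91.0

Answer: 91.0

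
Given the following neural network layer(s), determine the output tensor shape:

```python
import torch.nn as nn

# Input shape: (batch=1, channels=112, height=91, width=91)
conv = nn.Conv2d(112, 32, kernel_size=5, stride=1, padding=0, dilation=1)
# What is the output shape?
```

Input: (1, 112, 91, 91) -> Output: (1, 32, 87, 87)

Answer: (1, 32, 87, 87)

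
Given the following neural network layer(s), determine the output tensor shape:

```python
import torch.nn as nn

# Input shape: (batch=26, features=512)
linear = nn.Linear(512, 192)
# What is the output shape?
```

Input: (26, 512) -> Output: (26, 192)

Answer: (26, 192)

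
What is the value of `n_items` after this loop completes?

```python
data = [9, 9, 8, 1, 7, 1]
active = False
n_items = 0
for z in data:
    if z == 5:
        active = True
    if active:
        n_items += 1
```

Count elements after first 5 in [9, 9, 8, 1, 7, 1]
`n_items` takes the values: 0

Answer: 0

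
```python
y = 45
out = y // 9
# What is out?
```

Trace:
`y = 45` → y = 45
`out = y // 9` → out = 5
So out = 5

Answer: 5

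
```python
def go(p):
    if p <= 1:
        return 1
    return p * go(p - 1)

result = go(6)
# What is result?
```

go(6) = 6 * 5 * 4 * 3 * 2 * 1 = 720

Answer: 720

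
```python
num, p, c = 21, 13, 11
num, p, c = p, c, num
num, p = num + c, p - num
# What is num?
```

Trace:
`num, p, c = 21, 13, 11` → num = 21; p = 13; c = 11
`num, p, c = p, c, num` → num = 13; p = 11; c = 21
`num, p = num + c, p - num` → num = 34; p = -2
So num = 34

Answer: 34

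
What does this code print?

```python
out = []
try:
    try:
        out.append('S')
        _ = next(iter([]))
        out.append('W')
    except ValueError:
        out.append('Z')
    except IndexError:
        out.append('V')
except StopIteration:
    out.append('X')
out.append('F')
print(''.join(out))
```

Execution trace: 'S' (try body) → 'X' (outer except StopIteration) → 'F' (after the try/except). Output: SXF

Answer: SXF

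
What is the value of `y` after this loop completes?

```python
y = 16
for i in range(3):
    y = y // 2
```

Halve 3 times: 16 // 2^3 = 2
`y` takes the values: 16 → 8 → 4 → 2

Answer: 2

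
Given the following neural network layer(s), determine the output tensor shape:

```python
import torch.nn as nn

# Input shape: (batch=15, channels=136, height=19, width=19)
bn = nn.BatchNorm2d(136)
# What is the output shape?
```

Input: (15, 136, 19, 19) -> Output: (15, 136, 19, 19)

Answer: (15, 136, 19, 19)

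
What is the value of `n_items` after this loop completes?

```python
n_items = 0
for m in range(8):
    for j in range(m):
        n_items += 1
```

Triangle number: 0+1+2+...+7
`n_items` takes the values: 0 → 1 → 2 → 3 → 4 → 5 → 6 → 7 → 8 → 9 → 10 → 11 → 12 → 13 → 14 → 15 → 16 → 17 → 18 → 19 → 20 → 21 → 22 → 23 → 24 → 25 → 26 → 27 → 28

Answer: 28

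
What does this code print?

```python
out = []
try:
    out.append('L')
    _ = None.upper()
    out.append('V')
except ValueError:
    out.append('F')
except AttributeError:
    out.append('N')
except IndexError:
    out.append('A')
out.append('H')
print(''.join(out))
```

Execution trace: 'L' (try body) → 'N' (except AttributeError) → 'H' (after the try/except). Output: LNH

Answer: LNH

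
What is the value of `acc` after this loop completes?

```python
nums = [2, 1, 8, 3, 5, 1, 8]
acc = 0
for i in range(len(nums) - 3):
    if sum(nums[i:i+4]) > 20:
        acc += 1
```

Count windows with sum > 20
`acc` takes the values: 0

Answer: 0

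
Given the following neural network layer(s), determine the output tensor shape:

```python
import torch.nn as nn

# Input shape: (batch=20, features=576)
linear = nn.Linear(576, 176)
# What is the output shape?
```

Input: (20, 576) -> Output: (20, 176)

Answer: (20, 176)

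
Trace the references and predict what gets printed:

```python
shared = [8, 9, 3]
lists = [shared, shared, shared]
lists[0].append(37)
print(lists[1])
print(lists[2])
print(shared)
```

Key concept: list of same reference.
Step by step:
`shared = [8, 9, 3]` → shared = [8, 9, 3]
`lists = [shared, shared, shared]` → lists = [[8, 9, 3], [8, 9, 3], [8, 9, 3]]
`lists[0].append(37)` → shared = [8, 9, 3, 37]; lists = [[8, 9, 3, 37], [8, 9, 3, 37], [8, 9, 3, 37]]
`print(lists[1])` → prints [8, 9, 3, 37]
`print(lists[2])` → prints [8, 9, 3, 37]
`print(shared)` → prints [8, 9, 3, 37]

Answer:
[8, 9, 3, 37]
[8, 9, 3, 37]
[8, 9, 3, 37]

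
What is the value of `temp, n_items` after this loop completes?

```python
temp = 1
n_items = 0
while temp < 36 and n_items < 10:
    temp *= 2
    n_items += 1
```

Double until >= 36 or 10 iterations
`temp, n_items` takes the values: (1, 0) → (2, 0) → (2, 1) → (4, 1) → (4, 2) → (8, 2) → (8, 3) → (16, 3) → (16, 4) → (32, 4) → (32, 5) → (64, 5) → (64, 6)

Answer: 64, 6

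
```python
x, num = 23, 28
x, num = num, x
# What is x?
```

Trace:
`x, num = 23, 28` → x = 23; num = 28
`x, num = num, x` → x = 28; num = 23
So x = 28

Answer: 28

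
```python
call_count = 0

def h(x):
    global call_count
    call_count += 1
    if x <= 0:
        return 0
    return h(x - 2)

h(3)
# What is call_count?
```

Linear recursion stepping by 2: 3 calls from x=3 down to ≤0.

Answer: 3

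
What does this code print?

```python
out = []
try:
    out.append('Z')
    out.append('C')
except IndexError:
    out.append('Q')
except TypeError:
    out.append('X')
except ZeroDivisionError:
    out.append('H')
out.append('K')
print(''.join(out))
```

Execution trace: 'Z' (try body) → 'C' (try body, no exception) → 'K' (after the try/except). Output: ZCK

Answer: ZCK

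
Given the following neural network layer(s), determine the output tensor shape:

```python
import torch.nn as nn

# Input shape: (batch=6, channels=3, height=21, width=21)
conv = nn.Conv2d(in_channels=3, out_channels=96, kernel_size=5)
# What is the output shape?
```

Input: (6, 3, 21, 21) -> Output: (6, 96, 17, 17)

Answer: (6, 96, 17, 17)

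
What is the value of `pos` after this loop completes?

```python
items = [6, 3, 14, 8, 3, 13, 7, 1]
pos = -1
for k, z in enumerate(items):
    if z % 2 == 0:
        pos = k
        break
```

First even number index in [6, 3, 14, 8, 3, 13, 7, 1]
`pos` takes the values: -1 → 0

Answer: 0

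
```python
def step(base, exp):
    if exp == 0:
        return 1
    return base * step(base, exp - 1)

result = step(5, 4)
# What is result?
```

step(5, 4) = 5 * 5 * 5 * 5 = 625

Answer: 625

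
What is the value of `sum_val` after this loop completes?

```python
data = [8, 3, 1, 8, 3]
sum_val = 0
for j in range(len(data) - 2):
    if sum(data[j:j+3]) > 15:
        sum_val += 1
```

Count windows with sum > 15
`sum_val` takes the values: 0

Answer: 0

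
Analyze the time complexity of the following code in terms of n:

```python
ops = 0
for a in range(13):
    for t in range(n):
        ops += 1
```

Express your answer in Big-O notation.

Each loop level contributes: 1 × n. Multiplying the contributions gives O(n).

Answer: O(n)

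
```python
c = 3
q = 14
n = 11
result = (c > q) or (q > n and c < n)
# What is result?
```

Trace:
`c = 3` → c = 3
`q = 14` → q = 14
`n = 11` → n = 11
`result = (c > q) or (q > n and c < n)` → result = True
So result = True

Answer: True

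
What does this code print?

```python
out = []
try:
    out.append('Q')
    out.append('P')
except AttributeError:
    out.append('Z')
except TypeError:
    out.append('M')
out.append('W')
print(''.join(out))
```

Execution trace: 'Q' (try body) → 'P' (try body, no exception) → 'W' (after the try/except). Output: QPW

Answer: QPW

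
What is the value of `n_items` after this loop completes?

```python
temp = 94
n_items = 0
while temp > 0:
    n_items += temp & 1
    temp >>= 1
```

Count set bits in 94 (binary: 0b1011110)
`n_items` takes the values: 0 → 1 → 2 → 3 → 4 → 5

Answer: 5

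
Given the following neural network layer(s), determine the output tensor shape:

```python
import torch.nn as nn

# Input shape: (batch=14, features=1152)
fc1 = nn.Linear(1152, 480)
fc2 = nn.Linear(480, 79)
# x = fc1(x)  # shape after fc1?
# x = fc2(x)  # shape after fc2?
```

Input: (14, 1152) -> after fc1: (14, 480) -> Output: (14, 79)

Answer: (14, 79)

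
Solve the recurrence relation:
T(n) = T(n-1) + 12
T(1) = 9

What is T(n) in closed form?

Unrolling: T(n) = T(1) + 12·(n-1) = 9 + 12(n-1) = 12n - 3.

Answer: T(n) = 12n - 3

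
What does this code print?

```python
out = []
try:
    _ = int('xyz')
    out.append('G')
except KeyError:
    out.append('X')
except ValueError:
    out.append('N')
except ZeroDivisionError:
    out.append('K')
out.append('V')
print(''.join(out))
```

Execution trace: 'N' (except ValueError) → 'V' (after the try/except). Output: NV

Answer: NV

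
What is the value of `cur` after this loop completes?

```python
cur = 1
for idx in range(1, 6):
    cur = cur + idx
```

Start at 1, add 1 through 5
`cur` takes the values: 1 → 2 → 4 → 7 → 11 → 16

Answer: 16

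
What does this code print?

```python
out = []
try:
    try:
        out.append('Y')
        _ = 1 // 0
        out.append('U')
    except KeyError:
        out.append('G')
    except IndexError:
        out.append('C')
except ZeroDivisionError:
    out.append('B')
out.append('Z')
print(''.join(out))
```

Execution trace: 'Y' (try body) → 'B' (outer except ZeroDivisionError) → 'Z' (after the try/except). Output: YBZ

Answer: YBZ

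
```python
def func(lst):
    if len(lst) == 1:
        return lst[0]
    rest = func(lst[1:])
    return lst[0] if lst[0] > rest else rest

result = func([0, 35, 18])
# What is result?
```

Recursive max over [0, 35, 18] = 35

Answer: 35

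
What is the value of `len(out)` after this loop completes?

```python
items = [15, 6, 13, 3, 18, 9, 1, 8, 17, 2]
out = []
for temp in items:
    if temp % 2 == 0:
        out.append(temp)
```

Count even numbers in [15, 6, 13, 3, 18, 9, 1, 8, 17, 2]
`out` takes the values: [] → [6] → [6, 18] → [6, 18, 8] → [6, 18, 8, 2]
So `len(out)` = 4

Answer: 4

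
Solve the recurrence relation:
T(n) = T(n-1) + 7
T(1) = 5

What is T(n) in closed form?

Unrolling: T(n) = T(1) + 7·(n-1) = 5 + 7(n-1) = 7n - 2.

Answer: T(n) = 7n - 2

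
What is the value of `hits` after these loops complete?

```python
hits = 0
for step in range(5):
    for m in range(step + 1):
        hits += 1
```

Triangle: 1 + 2 + ... + 5
`hits` takes the values: 0 → 1 → 2 → 3 → 4 → 5 → 6 → 7 → 8 → 9 → 10 → 11 → 12 → 13 → 14 → 15

Answer: 15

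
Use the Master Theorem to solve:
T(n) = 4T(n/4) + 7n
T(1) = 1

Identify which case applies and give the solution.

a=4, b=4, f(n)=7n. log_4(4) = 1. Since c=1 = 1, Case 2 applies: T(n) = Θ(n^log_b(a) · log n) = O(n log n).

Answer: O(n log n) - Case 2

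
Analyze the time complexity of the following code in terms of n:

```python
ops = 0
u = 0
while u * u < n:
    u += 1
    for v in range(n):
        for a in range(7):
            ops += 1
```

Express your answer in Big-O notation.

Each loop level contributes: √n × n × 1. Multiplying the contributions gives O(n√n).

Answer: O(n√n)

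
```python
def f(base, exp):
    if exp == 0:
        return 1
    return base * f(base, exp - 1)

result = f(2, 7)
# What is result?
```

f(2, 7) = 2 * 2 * 2 * 2 * 2 * 2 * 2 = 128

Answer: 128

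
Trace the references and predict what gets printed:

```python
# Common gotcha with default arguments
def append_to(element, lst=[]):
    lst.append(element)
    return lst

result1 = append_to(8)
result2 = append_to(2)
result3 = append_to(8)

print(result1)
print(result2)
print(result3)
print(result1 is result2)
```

Key concept: mutable default argument gotcha.
Step by step:
`result1 = append_to(8)` → result1 = [8]
`result2 = append_to(2)` → result1 = [8, 2] (same object as result2); result2 = [8, 2] (same object as result1)
`result3 = append_to(8)` → result1 = [8, 2, 8] (same object as result2, result3); result2 = [8, 2, 8] (same object as result1, result3); result3 = [8, 2, 8] (same object as result1, result2)
`print(result1)` → prints [8, 2, 8]
`print(result2)` → prints [8, 2, 8]
`print(result3)` → prints [8, 2, 8]
`print(result1 is result2)` → prints True

Answer:
[8, 2, 8]
[8, 2, 8]
[8, 2, 8]
True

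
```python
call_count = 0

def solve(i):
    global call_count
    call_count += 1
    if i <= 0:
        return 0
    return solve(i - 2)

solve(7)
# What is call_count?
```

Linear recursion stepping by 2: 5 calls from i=7 down to ≤0.

Answer: 5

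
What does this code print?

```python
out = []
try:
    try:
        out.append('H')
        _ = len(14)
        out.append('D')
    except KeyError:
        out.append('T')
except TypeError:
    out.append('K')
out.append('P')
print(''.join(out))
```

Execution trace: 'H' (try body) → 'K' (outer except TypeError) → 'P' (after the try/except). Output: HKP

Answer: HKP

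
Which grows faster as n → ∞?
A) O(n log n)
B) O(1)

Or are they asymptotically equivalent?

O(n log n) vs O(1): Higher order terms dominate.

Answer: A) O(n log n) grows faster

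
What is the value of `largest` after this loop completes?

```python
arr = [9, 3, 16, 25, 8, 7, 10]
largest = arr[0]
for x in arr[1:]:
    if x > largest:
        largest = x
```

Maximum of [9, 3, 16, 25, 8, 7, 10]
`largest` takes the values: 9 → 16 → 25

Answer: 25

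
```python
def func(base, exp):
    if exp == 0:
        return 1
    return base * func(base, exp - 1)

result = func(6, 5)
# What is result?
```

func(6, 5) = 6 * 6 * 6 * 6 * 6 = 7776

Answer: 7776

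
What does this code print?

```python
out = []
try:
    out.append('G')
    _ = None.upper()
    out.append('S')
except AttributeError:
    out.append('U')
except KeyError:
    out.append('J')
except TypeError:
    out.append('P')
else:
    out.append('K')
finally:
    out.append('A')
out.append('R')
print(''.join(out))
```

Execution trace: 'G' (try body) → 'U' (except AttributeError) → 'A' (finally) → 'R' (after the try/except). Output: GUAR

Answer: GUAR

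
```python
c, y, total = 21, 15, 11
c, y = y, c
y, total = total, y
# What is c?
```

Trace:
`c, y, total = 21, 15, 11` → c = 21; y = 15; total = 11
`c, y = y, c` → c = 15; y = 21
`y, total = total, y` → y = 11; total = 21
So c = 15

Answer: 15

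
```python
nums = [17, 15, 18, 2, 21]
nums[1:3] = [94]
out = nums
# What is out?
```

Trace:
`nums = [17, 15, 18, 2, 21]` → nums = [17, 15, 18, 2, 21]
`nums[1:3] = [94]` → nums = [17, 94, 2, 21]
`out = nums` → out = [17, 94, 2, 21]
So out = [17, 94, 2, 21]

Answer: [17, 94, 2, 21]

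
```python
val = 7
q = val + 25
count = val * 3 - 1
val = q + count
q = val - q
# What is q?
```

Trace:
`val = 7` → val = 7
`q = val + 25` → q = 32
`count = val * 3 - 1` → count = 20
`val = q + count` → val = 52
`q = val - q` → q = 20
So q = 20

Answer: 20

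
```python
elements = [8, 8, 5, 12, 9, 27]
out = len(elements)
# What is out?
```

Trace:
`elements = [8, 8, 5, 12, 9, 27]` → elements = [8, 8, 5, 12, 9, 27]
`out = len(elements)` → out = 6
So out = 6

Answer: 6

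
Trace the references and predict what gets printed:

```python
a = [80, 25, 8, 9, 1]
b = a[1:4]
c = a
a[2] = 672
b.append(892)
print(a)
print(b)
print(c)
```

Key concept: slice vs alias.
Step by step:
`a = [80, 25, 8, 9, 1]` → a = [80, 25, 8, 9, 1]
`b = a[1:4]` → b = [25, 8, 9]
`c = a` → c = [80, 25, 8, 9, 1] (same object as a)
`a[2] = 672` → a = [80, 25, 672, 9, 1] (same object as c); c = [80, 25, 672, 9, 1] (same object as a)
`b.append(892)` → b = [25, 8, 9, 892]
`print(a)` → prints [80, 25, 672, 9, 1]
`print(b)` → prints [25, 8, 9, 892]
`print(c)` → prints [80, 25, 672, 9, 1]

Answer:
[80, 25, 672, 9, 1]
[25, 8, 9, 892]
[80, 25, 672, 9, 1]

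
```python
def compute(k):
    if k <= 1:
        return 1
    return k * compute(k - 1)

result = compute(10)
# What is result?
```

compute(10) = 10 * 9 * 8 * 7 * 6 * 5 * 4 * 3 * 2 * 1 = 3628800

Answer: 3628800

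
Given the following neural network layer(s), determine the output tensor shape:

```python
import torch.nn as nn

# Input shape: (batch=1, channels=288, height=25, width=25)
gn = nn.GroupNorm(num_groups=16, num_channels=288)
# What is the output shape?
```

Input: (1, 288, 25, 25) -> Output: (1, 288, 25, 25)

Answer: (1, 288, 25, 25)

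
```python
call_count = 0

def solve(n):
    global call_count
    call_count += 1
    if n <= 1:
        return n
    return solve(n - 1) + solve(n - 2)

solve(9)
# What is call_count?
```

Calls(n) = 1 + Calls(n-1) + Calls(n-2); Calls(0)=Calls(1)=1. For n=9 this gives 109.

Answer: 109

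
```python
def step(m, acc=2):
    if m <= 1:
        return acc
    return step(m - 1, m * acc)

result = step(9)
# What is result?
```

Accumulator trace (n, acc): (9, 2) -> (8, 18) -> (7, 144) -> (6, 1008) -> (5, 6048) -> (4, 30240) -> (3, 120960) -> (2, 362880) -> (1, 725760) -> return 725760

Answer: 725760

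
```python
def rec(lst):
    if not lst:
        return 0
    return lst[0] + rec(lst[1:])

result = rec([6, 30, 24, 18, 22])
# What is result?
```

6 + 30 + 24 + 18 + 22 + 0 = 100

Answer: 100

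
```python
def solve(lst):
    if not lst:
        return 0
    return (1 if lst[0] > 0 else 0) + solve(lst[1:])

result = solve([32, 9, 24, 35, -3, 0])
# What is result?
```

Count of positive elements in [32, 9, 24, 35, -3, 0] = 4

Answer: 4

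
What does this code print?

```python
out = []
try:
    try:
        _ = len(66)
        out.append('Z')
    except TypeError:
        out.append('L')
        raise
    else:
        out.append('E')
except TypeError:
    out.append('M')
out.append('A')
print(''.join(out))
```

Execution trace: 'L' (inner except TypeError) → 'M' (outer except TypeError) → 'A' (after the try/except). Output: LMA

Answer: LMA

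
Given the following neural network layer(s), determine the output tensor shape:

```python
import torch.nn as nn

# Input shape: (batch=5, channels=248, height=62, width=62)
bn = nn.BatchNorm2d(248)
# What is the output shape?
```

Input: (5, 248, 62, 62) -> Output: (5, 248, 62, 62)

Answer: (5, 248, 62, 62)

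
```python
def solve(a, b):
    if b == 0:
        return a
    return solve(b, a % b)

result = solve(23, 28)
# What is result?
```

solve(23, 28) -> solve(28, 23) -> solve(23, 5) -> solve(5, 3) -> solve(3, 2) -> solve(2, 1) -> solve(1, 0) -> 1

Answer: 1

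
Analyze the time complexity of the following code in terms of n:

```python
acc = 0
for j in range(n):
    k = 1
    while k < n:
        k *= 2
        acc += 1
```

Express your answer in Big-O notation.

Each loop level contributes: n × log n. Multiplying the contributions gives O(n log n).

Answer: O(n log n)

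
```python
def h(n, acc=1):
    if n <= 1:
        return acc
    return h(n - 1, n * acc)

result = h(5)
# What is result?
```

Accumulator trace (n, acc): (5, 1) -> (4, 5) -> (3, 20) -> (2, 60) -> (1, 120) -> return 120

Answer: 120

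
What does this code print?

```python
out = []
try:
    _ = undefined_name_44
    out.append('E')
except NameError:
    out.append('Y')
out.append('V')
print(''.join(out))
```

Execution trace: 'Y' (except NameError) → 'V' (after the try/except). Output: YV

Answer: YV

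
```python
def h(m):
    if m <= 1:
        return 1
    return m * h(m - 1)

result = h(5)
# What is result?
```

h(5) = 5 * 4 * 3 * 2 * 1 = 120

Answer: 120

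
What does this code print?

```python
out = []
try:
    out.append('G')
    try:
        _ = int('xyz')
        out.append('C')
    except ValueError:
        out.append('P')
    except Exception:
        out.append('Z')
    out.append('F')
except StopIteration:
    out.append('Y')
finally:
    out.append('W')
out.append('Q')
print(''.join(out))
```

Execution trace: 'G' (try body) → 'P' (inner except ValueError) → 'F' (try body, no exception) → 'W' (finally) → 'Q' (after the try/except). Output: GPFWQ

Answer: GPFWQ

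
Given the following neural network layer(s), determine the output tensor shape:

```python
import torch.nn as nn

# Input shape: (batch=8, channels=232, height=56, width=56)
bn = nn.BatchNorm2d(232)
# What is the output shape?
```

Input: (8, 232, 56, 56) -> Output: (8, 232, 56, 56)

Answer: (8, 232, 56, 56)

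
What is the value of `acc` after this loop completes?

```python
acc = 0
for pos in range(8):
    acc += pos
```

Sum of 0 to 7 = 28
`acc` takes the values: 0 → 1 → 3 → 6 → 10 → 15 → 21 → 28

Answer: 28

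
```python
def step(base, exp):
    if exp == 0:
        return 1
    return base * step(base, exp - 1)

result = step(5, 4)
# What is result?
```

step(5, 4) = 5 * 5 * 5 * 5 = 625

Answer: 625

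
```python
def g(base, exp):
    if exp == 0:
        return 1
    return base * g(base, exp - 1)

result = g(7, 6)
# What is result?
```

g(7, 6) = 7 * 7 * 7 * 7 * 7 * 7 = 117649

Answer: 117649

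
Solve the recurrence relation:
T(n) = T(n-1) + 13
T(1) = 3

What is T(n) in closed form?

Unrolling: T(n) = T(1) + 13·(n-1) = 3 + 13(n-1) = 13n - 10.

Answer: T(n) = 13n - 10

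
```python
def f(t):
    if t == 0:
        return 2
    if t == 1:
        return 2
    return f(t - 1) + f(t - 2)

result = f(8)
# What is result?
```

Build up from base cases: f(0)=2, f(1)=2, f(2)=4, f(3)=6, f(4)=10, f(5)=16, f(6)=26, ..., f(8)=68

Answer: 68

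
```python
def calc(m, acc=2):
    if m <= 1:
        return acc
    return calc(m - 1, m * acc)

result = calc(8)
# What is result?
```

Accumulator trace (n, acc): (8, 2) -> (7, 16) -> (6, 112) -> (5, 672) -> (4, 3360) -> (3, 13440) -> (2, 40320) -> (1, 80640) -> return 80640

Answer: 80640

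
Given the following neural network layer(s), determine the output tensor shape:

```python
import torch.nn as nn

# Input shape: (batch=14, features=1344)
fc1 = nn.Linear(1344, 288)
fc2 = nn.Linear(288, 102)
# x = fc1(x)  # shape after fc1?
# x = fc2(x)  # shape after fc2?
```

Input: (14, 1344) -> after fc1: (14, 288) -> Output: (14, 102)

Answer: (14, 102)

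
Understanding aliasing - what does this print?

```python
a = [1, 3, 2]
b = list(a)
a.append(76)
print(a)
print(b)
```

Key concept: list() constructor creates copy.
Step by step:
`a = [1, 3, 2]` → a = [1, 3, 2]
`b = list(a)` → b = [1, 3, 2]
`a.append(76)` → a = [1, 3, 2, 76]
`print(a)` → prints [1, 3, 2, 76]
`print(b)` → prints [1, 3, 2]

Answer:
[1, 3, 2, 76]
[1, 3, 2]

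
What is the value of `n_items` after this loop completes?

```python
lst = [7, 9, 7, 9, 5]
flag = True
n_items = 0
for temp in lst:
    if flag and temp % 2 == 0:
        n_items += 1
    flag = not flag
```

Count even values at even positions
`n_items` takes the values: 0

Answer: 0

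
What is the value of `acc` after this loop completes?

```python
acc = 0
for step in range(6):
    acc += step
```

Sum of 0 to 5 = 15
`acc` takes the values: 0 → 1 → 3 → 6 → 10 → 15

Answer: 15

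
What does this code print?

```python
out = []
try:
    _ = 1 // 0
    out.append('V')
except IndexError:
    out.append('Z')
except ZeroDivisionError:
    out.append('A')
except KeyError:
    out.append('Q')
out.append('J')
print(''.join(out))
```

Execution trace: 'A' (except ZeroDivisionError) → 'J' (after the try/except). Output: AJ

Answer: AJ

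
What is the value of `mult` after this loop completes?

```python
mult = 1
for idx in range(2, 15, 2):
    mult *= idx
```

Product of even numbers 2 to 14
`mult` takes the values: 1 → 2 → 8 → 48 → 384 → 3840 → 46080 → 645120

Answer: 645120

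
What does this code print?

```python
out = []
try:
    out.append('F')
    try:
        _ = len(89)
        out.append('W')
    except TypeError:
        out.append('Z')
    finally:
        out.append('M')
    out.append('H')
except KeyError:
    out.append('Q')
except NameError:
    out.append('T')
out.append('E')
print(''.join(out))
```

Execution trace: 'F' (try body) → 'Z' (inner except TypeError) → 'M' (inner finally) → 'H' (try body, no exception) → 'E' (after the try/except). Output: FZMHE

Answer: FZMHE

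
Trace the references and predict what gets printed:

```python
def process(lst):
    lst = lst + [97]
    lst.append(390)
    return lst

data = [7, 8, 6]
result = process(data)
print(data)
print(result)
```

Key concept: rebinding parameter vs mutation.
Step by step:
`data = [7, 8, 6]` → data = [7, 8, 6]
`result = process(data)` → result = [7, 8, 6, 97, 390]
`print(data)` → prints [7, 8, 6]
`print(result)` → prints [7, 8, 6, 97, 390]

Answer:
[7, 8, 6]
[7, 8, 6, 97, 390]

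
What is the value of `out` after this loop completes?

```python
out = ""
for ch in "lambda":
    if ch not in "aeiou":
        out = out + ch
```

Remove vowels from 'lambda'
`out` takes the values: "" → "l" → "lm" → "lmb" → "lmbd"

Answer: "lmbd"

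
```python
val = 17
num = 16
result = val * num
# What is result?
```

Trace:
`val = 17` → val = 17
`num = 16` → num = 16
`result = val * num` → result = 272
So result = 272

Answer: 272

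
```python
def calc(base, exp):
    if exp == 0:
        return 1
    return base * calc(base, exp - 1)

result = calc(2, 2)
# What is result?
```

calc(2, 2) = 2 * 2 = 4

Answer: 4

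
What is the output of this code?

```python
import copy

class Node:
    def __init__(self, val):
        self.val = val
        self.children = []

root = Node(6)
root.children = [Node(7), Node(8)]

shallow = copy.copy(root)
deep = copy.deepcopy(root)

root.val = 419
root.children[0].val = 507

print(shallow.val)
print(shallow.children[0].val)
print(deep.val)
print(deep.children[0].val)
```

Key concept: deep copy with custom objects.
Step by step:
`root = Node(6)` → root = Node(val=6, children=[])
`root.children = [Node(7), Node(8)]` → root = Node(val=6, children=[Node(val=7, children=[]), Node(val=8, children=[])])
`shallow = copy.copy(root)` → shallow = Node(val=6, children=[Node(val=7, children=[]), Node(val=8, children=[])])
`deep = copy.deepcopy(root)` → deep = Node(val=6, children=[Node(val=7, children=[]), Node(val=8, children=[])])
`root.val = 419` → root = Node(val=419, children=[Node(val=7, children=[]), Node(val=8, children=[])])
`root.children[0].val = 507` → root = Node(val=419, children=[Node(val=507, children=[]), Node(val=8, children=[])]); shallow = Node(val=6, children=[Node(val=507, children=[]), Node(val=8, children=[])])
`print(shallow.val)` → prints 6
`print(shallow.children[0].val)` → prints 507
`print(deep.val)` → prints 6
`print(deep.children[0].val)` → prints 7

Answer:
6
507
6
7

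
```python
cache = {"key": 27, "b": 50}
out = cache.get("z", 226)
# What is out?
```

Trace:
`cache = {"key": 27, "b": 50}` → cache = {'key': 27, 'b': 50}
`out = cache.get("z", 226)` → out = 226
So out = 226

Answer: 226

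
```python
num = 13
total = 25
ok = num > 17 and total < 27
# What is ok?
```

Trace:
`num = 13` → num = 13
`total = 25` → total = 25
`ok = num > 17 and total < 27` → ok = False
So ok = False

Answer: False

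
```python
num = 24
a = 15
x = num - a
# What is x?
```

Trace:
`num = 24` → num = 24
`a = 15` → a = 15
`x = num - a` → x = 9
So x = 9

Answer: 9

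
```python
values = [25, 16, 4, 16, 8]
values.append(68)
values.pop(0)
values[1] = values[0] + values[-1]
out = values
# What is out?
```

Trace:
`values = [25, 16, 4, 16, 8]` → values = [25, 16, 4, 16, 8]
`values.append(68)` → values = [25, 16, 4, 16, 8, 68]
`values.pop(0)` → values = [16, 4, 16, 8, 68]
`values[1] = values[0] + values[-1]` → values = [16, 84, 16, 8, 68]
`out = values` → out = [16, 84, 16, 8, 68]
So out = [16, 84, 16, 8, 68]

Answer: [16, 84, 16, 8, 68]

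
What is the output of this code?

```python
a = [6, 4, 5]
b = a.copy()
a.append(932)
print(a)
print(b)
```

Key concept: list.copy() creates independent copy.
Step by step:
`a = [6, 4, 5]` → a = [6, 4, 5]
`b = a.copy()` → b = [6, 4, 5]
`a.append(932)` → a = [6, 4, 5, 932]
`print(a)` → prints [6, 4, 5, 932]
`print(b)` → prints [6, 4, 5]

Answer:
[6, 4, 5, 932]
[6, 4, 5]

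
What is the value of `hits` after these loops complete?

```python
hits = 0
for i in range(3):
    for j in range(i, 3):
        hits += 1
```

Upper triangle: 3 + 2 + ... + 1
`hits` takes the values: 0 → 1 → 2 → 3 → 4 → 5 → 6

Answer: 6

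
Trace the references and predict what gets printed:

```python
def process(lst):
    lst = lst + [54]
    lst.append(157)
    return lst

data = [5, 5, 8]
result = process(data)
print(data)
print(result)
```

Key concept: rebinding parameter vs mutation.
Step by step:
`data = [5, 5, 8]` → data = [5, 5, 8]
`result = process(data)` → result = [5, 5, 8, 54, 157]
`print(data)` → prints [5, 5, 8]
`print(result)` → prints [5, 5, 8, 54, 157]

Answer:
[5, 5, 8]
[5, 5, 8, 54, 157]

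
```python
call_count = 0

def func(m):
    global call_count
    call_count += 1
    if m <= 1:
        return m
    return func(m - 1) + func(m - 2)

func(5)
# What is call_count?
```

Calls(m) = 1 + Calls(m-1) + Calls(m-2); Calls(0)=Calls(1)=1. For m=5 this gives 15.

Answer: 15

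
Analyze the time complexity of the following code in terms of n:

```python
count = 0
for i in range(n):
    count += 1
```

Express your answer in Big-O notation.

Each loop level contributes: n. Multiplying the contributions gives O(n).

Answer: O(n)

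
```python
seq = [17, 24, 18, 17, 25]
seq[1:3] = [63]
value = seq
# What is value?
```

Trace:
`seq = [17, 24, 18, 17, 25]` → seq = [17, 24, 18, 17, 25]
`seq[1:3] = [63]` → seq = [17, 63, 17, 25]
`value = seq` → value = [17, 63, 17, 25]
So value = [17, 63, 17, 25]

Answer: [17, 63, 17, 25]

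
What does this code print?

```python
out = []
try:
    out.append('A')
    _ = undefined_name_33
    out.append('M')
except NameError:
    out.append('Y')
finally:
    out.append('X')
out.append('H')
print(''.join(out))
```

Execution trace: 'A' (try body) → 'Y' (except NameError) → 'X' (finally) → 'H' (after the try/except). Output: AYXH

Answer: AYXH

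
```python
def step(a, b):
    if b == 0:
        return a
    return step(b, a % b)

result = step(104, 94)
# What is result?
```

step(104, 94) -> step(94, 10) -> step(10, 4) -> step(4, 2) -> step(2, 0) -> 2

Answer: 2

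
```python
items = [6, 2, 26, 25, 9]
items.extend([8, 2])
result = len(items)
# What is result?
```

Trace:
`items = [6, 2, 26, 25, 9]` → items = [6, 2, 26, 25, 9]
`items.extend([8, 2])` → items = [6, 2, 26, 25, 9, 8, 2]
`result = len(items)` → result = 7
So result = 7

Answer: 7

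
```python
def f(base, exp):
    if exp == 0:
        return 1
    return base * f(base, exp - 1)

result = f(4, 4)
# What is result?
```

f(4, 4) = 4 * 4 * 4 * 4 = 256

Answer: 256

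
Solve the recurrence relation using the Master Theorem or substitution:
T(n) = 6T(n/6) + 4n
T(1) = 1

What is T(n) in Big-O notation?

By Master Theorem: a=6, b=6, f(n)=4n. Since log_6(6) = 1 and f(n) = Θ(n^1), Case 2 applies. T(n) = O(n log n).

Answer: O(n log n)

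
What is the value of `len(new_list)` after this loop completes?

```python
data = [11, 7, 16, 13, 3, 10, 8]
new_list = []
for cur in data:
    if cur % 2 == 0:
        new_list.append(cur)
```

Count even numbers in [11, 7, 16, 13, 3, 10, 8]
`new_list` takes the values: [] → [16] → [16, 10] → [16, 10, 8]
So `len(new_list)` = 3

Answer: 3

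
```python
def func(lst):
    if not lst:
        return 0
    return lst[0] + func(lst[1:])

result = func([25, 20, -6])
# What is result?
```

25 + 20 + (-6) + 0 = 39

Answer: 39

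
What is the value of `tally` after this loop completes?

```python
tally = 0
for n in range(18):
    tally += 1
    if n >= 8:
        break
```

Loop breaks when n reaches 8, tally is 9
`tally` takes the values: 0 → 1 → 2 → 3 → 4 → 5 → 6 → 7 → 8 → 9

Answer: 9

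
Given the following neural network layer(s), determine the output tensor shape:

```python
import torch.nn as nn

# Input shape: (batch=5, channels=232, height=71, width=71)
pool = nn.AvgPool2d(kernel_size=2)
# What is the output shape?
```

Input: (5, 232, 71, 71) -> Output: (5, 232, 35, 35)

Answer: (5, 232, 35, 35)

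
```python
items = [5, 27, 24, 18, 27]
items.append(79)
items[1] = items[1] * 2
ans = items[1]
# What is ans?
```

Trace:
`items = [5, 27, 24, 18, 27]` → items = [5, 27, 24, 18, 27]
`items.append(79)` → items = [5, 27, 24, 18, 27, 79]
`items[1] = items[1] * 2` → items = [5, 54, 24, 18, 27, 79]
`ans = items[1]` → ans = 54
So ans = 54

Answer: 54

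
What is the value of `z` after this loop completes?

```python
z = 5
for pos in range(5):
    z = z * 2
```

Multiply by 2, 5 times: 5 * 2^5 = 160
`z` takes the values: 5 → 10 → 20 → 40 → 80 → 160

Answer: 160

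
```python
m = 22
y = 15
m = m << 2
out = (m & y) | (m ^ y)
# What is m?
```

Trace:
`m = 22` → m = 22
`y = 15` → y = 15
`m = m << 2` → m = 88
`out = (m & y) | (m ^ y)` → out = 95
So m = 88

Answer: 88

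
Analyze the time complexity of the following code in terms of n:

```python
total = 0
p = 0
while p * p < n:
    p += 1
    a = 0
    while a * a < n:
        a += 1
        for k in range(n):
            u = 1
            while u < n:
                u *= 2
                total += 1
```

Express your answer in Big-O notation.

Each loop level contributes: √n × √n × n × log n. Multiplying the contributions gives O(n^2 log n).

Answer: O(n^2 log n)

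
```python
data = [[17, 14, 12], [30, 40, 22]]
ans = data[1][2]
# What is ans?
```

Trace:
`data = [[17, 14, 12], [30, 40, 22]]` → data = [[17, 14, 12], [30, 40, 22]]
`ans = data[1][2]` → ans = 22
So ans = 22

Answer: 22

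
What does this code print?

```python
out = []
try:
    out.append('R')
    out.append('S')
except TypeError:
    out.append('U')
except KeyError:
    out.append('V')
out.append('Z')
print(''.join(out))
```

Execution trace: 'R' (try body) → 'S' (try body, no exception) → 'Z' (after the try/except). Output: RSZ

Answer: RSZ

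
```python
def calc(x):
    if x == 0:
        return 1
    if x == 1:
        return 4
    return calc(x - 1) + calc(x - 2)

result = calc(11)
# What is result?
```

Build up from base cases: calc(0)=1, calc(1)=4, calc(2)=5, calc(3)=9, calc(4)=14, calc(5)=23, calc(6)=37, ..., calc(11)=411

Answer: 411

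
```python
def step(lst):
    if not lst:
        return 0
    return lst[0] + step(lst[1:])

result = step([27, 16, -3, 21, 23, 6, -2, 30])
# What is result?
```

27 + 16 + (-3) + 21 + 23 + 6 + (-2) + 30 + 0 = 118

Answer: 118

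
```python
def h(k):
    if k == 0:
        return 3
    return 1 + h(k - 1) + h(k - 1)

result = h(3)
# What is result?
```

h(k) = 1 + 2·h(k-1), h(0)=3. Closed form: (3+1)·2^3 - 1 = 31.

Answer: 31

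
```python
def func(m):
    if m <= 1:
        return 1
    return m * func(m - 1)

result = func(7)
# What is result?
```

func(7) = 7 * 6 * 5 * 4 * 3 * 2 * 1 = 5040

Answer: 5040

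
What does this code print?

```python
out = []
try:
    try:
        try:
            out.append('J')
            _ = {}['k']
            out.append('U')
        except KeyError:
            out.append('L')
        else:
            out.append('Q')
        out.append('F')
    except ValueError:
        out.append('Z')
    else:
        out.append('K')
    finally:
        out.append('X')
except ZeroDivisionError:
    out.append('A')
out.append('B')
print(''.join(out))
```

Execution trace: 'J' (inner try body) → 'L' (inner except KeyError) → 'F' (try body, no exception) → 'K' (else) → 'X' (finally) → 'B' (after the try/except). Output: JLFKXB

Answer: JLFKXB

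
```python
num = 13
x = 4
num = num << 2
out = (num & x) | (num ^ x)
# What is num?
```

Trace:
`num = 13` → num = 13
`x = 4` → x = 4
`num = num << 2` → num = 52
`out = (num & x) | (num ^ x)` → out = 52
So num = 52

Answer: 52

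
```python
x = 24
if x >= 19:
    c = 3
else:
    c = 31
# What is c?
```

Trace:
`x = 24` → x = 24
`if x >= 19: ...` → x >= 19 is True → c = 3
So c = 3

Answer: 3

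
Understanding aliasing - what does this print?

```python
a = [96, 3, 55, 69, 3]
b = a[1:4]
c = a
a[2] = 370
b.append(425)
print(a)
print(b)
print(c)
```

Key concept: slice vs alias.
Step by step:
`a = [96, 3, 55, 69, 3]` → a = [96, 3, 55, 69, 3]
`b = a[1:4]` → b = [3, 55, 69]
`c = a` → c = [96, 3, 55, 69, 3] (same object as a)
`a[2] = 370` → a = [96, 3, 370, 69, 3] (same object as c); c = [96, 3, 370, 69, 3] (same object as a)
`b.append(425)` → b = [3, 55, 69, 425]
`print(a)` → prints [96, 3, 370, 69, 3]
`print(b)` → prints [3, 55, 69, 425]
`print(c)` → prints [96, 3, 370, 69, 3]

Answer:
[96, 3, 370, 69, 3]
[3, 55, 69, 425]
[96, 3, 370, 69, 3]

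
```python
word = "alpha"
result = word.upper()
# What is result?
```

Trace:
`word = "alpha"` → word = 'alpha'
`result = word.upper()` → result = 'ALPHA'
So result = 'ALPHA'

Answer: 'ALPHA'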